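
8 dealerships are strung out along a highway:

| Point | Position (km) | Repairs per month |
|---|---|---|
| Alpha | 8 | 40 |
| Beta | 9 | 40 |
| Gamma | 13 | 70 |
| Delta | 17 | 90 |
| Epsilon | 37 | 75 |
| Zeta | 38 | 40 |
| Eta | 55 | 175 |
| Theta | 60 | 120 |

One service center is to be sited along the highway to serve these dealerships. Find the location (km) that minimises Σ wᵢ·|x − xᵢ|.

For a sum of weighted absolute distances on a line, the optimum is the weighted median (not the mean). Total weight W = 650; half-weight = 325.
Sort by position and accumulate weight:
  km 8 (Alpha, w=40) → cum 40
  km 9 (Beta, w=40) → cum 80
  km 13 (Gamma, w=70) → cum 150
  km 17 (Delta, w=90) → cum 240
  km 37 (Epsilon, w=75) → cum 315
  km 38 (Zeta, w=40) → cum 355  ≥ 325 → median here
  km 55 (Eta, w=175) → cum 530
  km 60 (Theta, w=120) → cum 650
Optimal location: km 38.

x = 38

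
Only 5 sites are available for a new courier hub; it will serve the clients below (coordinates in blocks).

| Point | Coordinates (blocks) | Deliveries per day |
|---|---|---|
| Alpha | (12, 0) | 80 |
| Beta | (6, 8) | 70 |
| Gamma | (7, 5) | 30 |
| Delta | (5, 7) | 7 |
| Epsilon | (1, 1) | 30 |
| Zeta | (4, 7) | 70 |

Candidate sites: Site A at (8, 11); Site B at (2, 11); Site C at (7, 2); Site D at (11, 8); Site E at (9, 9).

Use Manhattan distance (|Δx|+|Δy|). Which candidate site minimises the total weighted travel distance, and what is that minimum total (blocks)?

Total weighted distance at each candidate:
  Site A (8, 11): total = 2879
  Site B (2, 11): total = 3299
  Site C (7, 2): total = 1959
  Site D (11, 8): total = 2399
  Site E (9, 9): total = 2432
Minimum is at Site C with total 1959 blocks.

Site C, total 1959 blocks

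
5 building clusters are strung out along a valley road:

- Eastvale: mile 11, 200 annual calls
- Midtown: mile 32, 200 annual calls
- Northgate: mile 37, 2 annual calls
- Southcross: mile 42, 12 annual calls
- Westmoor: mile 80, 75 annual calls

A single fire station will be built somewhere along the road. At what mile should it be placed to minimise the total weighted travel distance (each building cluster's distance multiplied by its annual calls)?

x = 32

For a sum of weighted absolute distances on a line, the optimum is the weighted median (not the mean). Total weight W = 489; half-weight = 244.5.
Sort by position and accumulate weight:
  mile 11 (Eastvale, w=200) → cum 200
  mile 32 (Midtown, w=200) → cum 400  ≥ 244.5 → median here
  mile 37 (Northgate, w=2) → cum 402
  mile 42 (Southcross, w=12) → cum 414
  mile 80 (Westmoor, w=75) → cum 489
Optimal location: mile 32.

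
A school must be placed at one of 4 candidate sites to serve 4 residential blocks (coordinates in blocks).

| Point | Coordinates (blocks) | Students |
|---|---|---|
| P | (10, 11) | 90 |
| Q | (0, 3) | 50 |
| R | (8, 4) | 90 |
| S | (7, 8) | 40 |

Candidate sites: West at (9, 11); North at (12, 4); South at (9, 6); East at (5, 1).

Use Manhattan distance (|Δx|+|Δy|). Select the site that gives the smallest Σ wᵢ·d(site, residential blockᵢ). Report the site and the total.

South, total 1570 blocks

Total weighted distance at each candidate:
  West (9, 11): total = 1860
  North (12, 4): total = 2180
  South (9, 6): total = 1570
  East (5, 1): total = 2600
Minimum is at South with total 1570 blocks.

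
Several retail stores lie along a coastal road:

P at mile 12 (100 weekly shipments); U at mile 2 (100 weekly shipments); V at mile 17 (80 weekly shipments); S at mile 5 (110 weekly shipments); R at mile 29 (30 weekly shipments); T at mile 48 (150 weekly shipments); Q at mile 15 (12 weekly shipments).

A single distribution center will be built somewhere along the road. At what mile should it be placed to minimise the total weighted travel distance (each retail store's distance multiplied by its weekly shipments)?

For a sum of weighted absolute distances on a line, the optimum is the weighted median (not the mean). Total weight W = 582; half-weight = 291.
Sort by position and accumulate weight:
  mile 2 (U, w=100) → cum 100
  mile 5 (S, w=110) → cum 210
  mile 12 (P, w=100) → cum 310  ≥ 291 → median here
  mile 15 (Q, w=12) → cum 322
  mile 17 (V, w=80) → cum 402
  mile 29 (R, w=30) → cum 432
  mile 48 (T, w=150) → cum 582
Optimal location: mile 12.

x = 12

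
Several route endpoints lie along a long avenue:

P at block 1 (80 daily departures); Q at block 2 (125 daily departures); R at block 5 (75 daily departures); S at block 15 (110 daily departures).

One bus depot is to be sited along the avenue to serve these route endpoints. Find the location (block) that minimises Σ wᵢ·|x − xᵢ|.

x = 2

For a sum of weighted absolute distances on a line, the optimum is the weighted median (not the mean). Total weight W = 390; half-weight = 195.
Sort by position and accumulate weight:
  block 1 (P, w=80) → cum 80
  block 2 (Q, w=125) → cum 205  ≥ 195 → median here
  block 5 (R, w=75) → cum 280
  block 15 (S, w=110) → cum 390
Optimal location: block 2.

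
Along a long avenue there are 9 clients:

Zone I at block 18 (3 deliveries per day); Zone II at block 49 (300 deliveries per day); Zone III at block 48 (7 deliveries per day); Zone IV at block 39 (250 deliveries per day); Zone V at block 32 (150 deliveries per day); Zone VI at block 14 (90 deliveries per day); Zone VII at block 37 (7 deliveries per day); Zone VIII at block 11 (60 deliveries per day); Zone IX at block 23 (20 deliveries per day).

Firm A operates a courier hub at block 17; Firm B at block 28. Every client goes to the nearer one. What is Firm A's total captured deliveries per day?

The indifferent point is the midpoint (17+28)/2 = 22.5; clients left of it (closer to Firm A at 17) go to Firm A, those right go to Firm B.
  Zone VIII at 11 (w=60) → Firm A
  Zone VI at 14 (w=90) → Firm A
  Zone I at 18 (w=3) → Firm A
  Zone IX at 23 (w=20) → Firm B
  Zone V at 32 (w=150) → Firm B
  Zone VII at 37 (w=7) → Firm B
  Zone IV at 39 (w=250) → Firm B
  Zone III at 48 (w=7) → Firm B
  Zone II at 49 (w=300) → Firm B
Firm A captures 153; Firm B captures 734.

153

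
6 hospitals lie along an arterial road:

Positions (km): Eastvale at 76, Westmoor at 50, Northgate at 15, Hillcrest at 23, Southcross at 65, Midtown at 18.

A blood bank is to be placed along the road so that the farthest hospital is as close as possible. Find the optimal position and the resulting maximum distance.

location 45.5, max distance 30.5

The 1-center on a line is the midpoint of the two extreme points: leftmost at 15, rightmost at 76.
Optimal location = (15 + 76)/2 = 45.5; maximum distance = (76 − 15)/2 = 30.5.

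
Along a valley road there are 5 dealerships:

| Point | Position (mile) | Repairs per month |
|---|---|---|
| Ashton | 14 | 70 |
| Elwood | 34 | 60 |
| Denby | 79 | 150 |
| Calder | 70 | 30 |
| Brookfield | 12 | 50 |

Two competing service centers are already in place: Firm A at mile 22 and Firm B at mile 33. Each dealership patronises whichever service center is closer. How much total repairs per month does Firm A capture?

The indifferent point is the midpoint (22+33)/2 = 27.5; dealerships left of it (closer to Firm A at 22) go to Firm A, those right go to Firm B.
  Brookfield at 12 (w=50) → Firm A
  Ashton at 14 (w=70) → Firm A
  Elwood at 34 (w=60) → Firm B
  Calder at 70 (w=30) → Firm B
  Denby at 79 (w=150) → Firm B
Firm A captures 120; Firm B captures 240.

120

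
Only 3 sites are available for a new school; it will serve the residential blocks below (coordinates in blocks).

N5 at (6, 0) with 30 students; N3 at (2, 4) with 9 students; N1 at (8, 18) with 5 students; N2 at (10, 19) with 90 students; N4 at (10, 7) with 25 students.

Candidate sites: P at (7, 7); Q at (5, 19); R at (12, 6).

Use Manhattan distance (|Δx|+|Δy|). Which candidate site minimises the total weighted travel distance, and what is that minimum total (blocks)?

Q, total 1657 blocks

Total weighted distance at each candidate:
  P (7, 7): total = 1797
  Q (5, 19): total = 1657
  R (12, 6): total = 1973
Minimum is at Q with total 1657 blocks.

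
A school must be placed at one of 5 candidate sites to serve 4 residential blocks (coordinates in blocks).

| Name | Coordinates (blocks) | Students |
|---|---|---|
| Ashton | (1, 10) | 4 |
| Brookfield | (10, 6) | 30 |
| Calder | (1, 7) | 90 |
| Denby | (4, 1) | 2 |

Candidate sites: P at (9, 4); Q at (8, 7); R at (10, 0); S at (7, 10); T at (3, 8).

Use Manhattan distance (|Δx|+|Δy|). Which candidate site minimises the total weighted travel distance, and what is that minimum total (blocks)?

Total weighted distance at each candidate:
  P (9, 4): total = 1152
  Q (8, 7): total = 780
  R (10, 0): total = 1710
  S (7, 10): total = 1068
  T (3, 8): total = 572
Minimum is at T with total 572 blocks.

T, total 572 blocks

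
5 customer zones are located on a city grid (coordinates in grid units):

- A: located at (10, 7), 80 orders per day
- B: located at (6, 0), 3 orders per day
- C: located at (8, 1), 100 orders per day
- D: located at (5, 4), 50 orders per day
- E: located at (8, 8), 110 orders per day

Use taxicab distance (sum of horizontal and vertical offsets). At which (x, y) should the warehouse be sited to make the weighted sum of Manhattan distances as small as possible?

Manhattan distance separates: Σwᵢ(|x−xᵢ|+|y−yᵢ|) = Σwᵢ|x−xᵢ| + Σwᵢ|y−yᵢ|, so x and y are optimised independently as 1-D weighted medians.
Total weight W = 343; half = 171.5.
x-coordinate, sorted with cumulative weight:
  x=5 (D, w=50) cum 50
  x=6 (B, w=3) cum 53
  x=8 (C, w=100) cum 153
  x=8 (E, w=110) cum 263  ← median
  x=10 (A, w=80) cum 343
⇒ x* = 8
y-coordinate, sorted with cumulative weight:
  y=0 (B, w=3) cum 3
  y=1 (C, w=100) cum 103
  y=4 (D, w=50) cum 153
  y=7 (A, w=80) cum 233  ← median
  y=8 (E, w=110) cum 343
⇒ y* = 7

(8, 7)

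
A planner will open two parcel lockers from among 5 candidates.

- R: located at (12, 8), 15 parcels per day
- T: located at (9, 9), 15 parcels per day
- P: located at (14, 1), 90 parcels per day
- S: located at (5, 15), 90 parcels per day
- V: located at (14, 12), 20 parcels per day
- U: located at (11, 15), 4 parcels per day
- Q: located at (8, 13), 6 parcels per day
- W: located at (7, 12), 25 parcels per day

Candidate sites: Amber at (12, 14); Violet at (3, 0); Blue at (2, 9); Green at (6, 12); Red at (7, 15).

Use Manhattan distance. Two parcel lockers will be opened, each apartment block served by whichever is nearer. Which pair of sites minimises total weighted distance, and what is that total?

{Violet, Red}, total 1869

Evaluate every pair (each demand assigned to the nearer of the two):
  {Violet, Red}: total = 1869
  {Violet, Green}: total = 1915
  {Amber, Red}: total = 1921
  {Amber, Green}: total = 2021
  {Amber, Violet}: total = 2303
  {Green, Red}: total = 2349
  {Blue, Green}: total = 2545
  {Amber, Blue}: total = 2558
  {Blue, Red}: total = 2559
  {Violet, Blue}: total = 2780
Best pair: {Violet, Red} with total 1869.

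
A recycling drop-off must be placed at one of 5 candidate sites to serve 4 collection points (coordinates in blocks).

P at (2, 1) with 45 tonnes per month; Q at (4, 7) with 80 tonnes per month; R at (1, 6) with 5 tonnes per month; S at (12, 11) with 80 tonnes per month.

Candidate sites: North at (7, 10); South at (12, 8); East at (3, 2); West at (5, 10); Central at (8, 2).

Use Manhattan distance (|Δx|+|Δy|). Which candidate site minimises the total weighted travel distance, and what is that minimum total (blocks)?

Total weighted distance at each candidate:
  North (7, 10): total = 1640
  South (12, 8): total = 1790
  East (3, 2): total = 2040
  West (5, 10): total = 1540
  Central (8, 2): total = 2130
Minimum is at West with total 1540 blocks.

West, total 1540 blocks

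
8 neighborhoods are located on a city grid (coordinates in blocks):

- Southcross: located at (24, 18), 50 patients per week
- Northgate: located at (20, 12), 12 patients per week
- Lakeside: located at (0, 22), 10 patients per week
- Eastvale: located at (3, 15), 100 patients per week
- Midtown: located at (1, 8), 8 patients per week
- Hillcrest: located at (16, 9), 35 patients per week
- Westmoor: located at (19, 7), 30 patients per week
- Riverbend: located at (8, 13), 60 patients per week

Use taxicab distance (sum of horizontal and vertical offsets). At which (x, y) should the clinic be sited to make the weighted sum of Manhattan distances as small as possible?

(8, 15)

Manhattan distance separates: Σwᵢ(|x−xᵢ|+|y−yᵢ|) = Σwᵢ|x−xᵢ| + Σwᵢ|y−yᵢ|, so x and y are optimised independently as 1-D weighted medians.
Total weight W = 305; half = 152.5.
x-coordinate, sorted with cumulative weight:
  x=0 (Lakeside, w=10) cum 10
  x=1 (Midtown, w=8) cum 18
  x=3 (Eastvale, w=100) cum 118
  x=8 (Riverbend, w=60) cum 178  ← median
  x=16 (Hillcrest, w=35) cum 213
  x=19 (Westmoor, w=30) cum 243
  x=20 (Northgate, w=12) cum 255
  x=24 (Southcross, w=50) cum 305
⇒ x* = 8
y-coordinate, sorted with cumulative weight:
  y=7 (Westmoor, w=30) cum 30
  y=8 (Midtown, w=8) cum 38
  y=9 (Hillcrest, w=35) cum 73
  y=12 (Northgate, w=12) cum 85
  y=13 (Riverbend, w=60) cum 145
  y=15 (Eastvale, w=100) cum 245  ← median
  y=18 (Southcross, w=50) cum 295
  y=22 (Lakeside, w=10) cum 305
⇒ y* = 15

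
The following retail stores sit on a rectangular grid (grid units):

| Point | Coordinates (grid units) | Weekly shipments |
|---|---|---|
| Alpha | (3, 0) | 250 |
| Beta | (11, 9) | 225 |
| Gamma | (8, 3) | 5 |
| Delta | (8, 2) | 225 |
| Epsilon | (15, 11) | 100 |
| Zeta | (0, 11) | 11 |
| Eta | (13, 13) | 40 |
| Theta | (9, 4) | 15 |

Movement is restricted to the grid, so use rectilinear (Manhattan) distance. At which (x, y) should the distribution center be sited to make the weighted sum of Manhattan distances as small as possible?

Manhattan distance separates: Σwᵢ(|x−xᵢ|+|y−yᵢ|) = Σwᵢ|x−xᵢ| + Σwᵢ|y−yᵢ|, so x and y are optimised independently as 1-D weighted medians.
Total weight W = 871; half = 435.5.
x-coordinate, sorted with cumulative weight:
  x=0 (Zeta, w=11) cum 11
  x=3 (Alpha, w=250) cum 261
  x=8 (Gamma, w=5) cum 266
  x=8 (Delta, w=225) cum 491  ← median
  x=9 (Theta, w=15) cum 506
  x=11 (Beta, w=225) cum 731
  x=13 (Eta, w=40) cum 771
  x=15 (Epsilon, w=100) cum 871
⇒ x* = 8
y-coordinate, sorted with cumulative weight:
  y=0 (Alpha, w=250) cum 250
  y=2 (Delta, w=225) cum 475  ← median
  y=3 (Gamma, w=5) cum 480
  y=4 (Theta, w=15) cum 495
  y=9 (Beta, w=225) cum 720
  y=11 (Epsilon, w=100) cum 820
  y=11 (Zeta, w=11) cum 831
  y=13 (Eta, w=40) cum 871
⇒ y* = 2

(8, 2)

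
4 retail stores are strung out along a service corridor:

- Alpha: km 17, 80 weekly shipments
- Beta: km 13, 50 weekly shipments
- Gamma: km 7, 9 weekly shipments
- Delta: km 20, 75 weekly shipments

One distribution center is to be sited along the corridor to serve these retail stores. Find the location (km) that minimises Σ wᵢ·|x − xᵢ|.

x = 17

For a sum of weighted absolute distances on a line, the optimum is the weighted median (not the mean). Total weight W = 214; half-weight = 107.
Sort by position and accumulate weight:
  km 7 (Gamma, w=9) → cum 9
  km 13 (Beta, w=50) → cum 59
  km 17 (Alpha, w=80) → cum 139  ≥ 107 → median here
  km 20 (Delta, w=75) → cum 214
Optimal location: km 17.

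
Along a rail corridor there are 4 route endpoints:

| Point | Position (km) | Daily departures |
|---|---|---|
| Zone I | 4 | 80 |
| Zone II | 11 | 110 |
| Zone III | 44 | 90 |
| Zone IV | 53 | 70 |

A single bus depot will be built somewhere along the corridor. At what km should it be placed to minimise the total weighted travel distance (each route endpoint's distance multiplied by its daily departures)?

x = 11

For a sum of weighted absolute distances on a line, the optimum is the weighted median (not the mean). Total weight W = 350; half-weight = 175.
Sort by position and accumulate weight:
  km 4 (Zone I, w=80) → cum 80
  km 11 (Zone II, w=110) → cum 190  ≥ 175 → median here
  km 44 (Zone III, w=90) → cum 280
  km 53 (Zone IV, w=70) → cum 350
Optimal location: km 11.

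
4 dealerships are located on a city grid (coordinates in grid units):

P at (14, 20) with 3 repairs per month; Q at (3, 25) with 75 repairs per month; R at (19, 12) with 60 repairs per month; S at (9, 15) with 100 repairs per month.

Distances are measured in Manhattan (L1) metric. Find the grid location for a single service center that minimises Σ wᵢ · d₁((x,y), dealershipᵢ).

(9, 15)

Manhattan distance separates: Σwᵢ(|x−xᵢ|+|y−yᵢ|) = Σwᵢ|x−xᵢ| + Σwᵢ|y−yᵢ|, so x and y are optimised independently as 1-D weighted medians.
Total weight W = 238; half = 119.
x-coordinate, sorted with cumulative weight:
  x=3 (Q, w=75) cum 75
  x=9 (S, w=100) cum 175  ← median
  x=14 (P, w=3) cum 178
  x=19 (R, w=60) cum 238
⇒ x* = 9
y-coordinate, sorted with cumulative weight:
  y=12 (R, w=60) cum 60
  y=15 (S, w=100) cum 160  ← median
  y=20 (P, w=3) cum 163
  y=25 (Q, w=75) cum 238
⇒ y* = 15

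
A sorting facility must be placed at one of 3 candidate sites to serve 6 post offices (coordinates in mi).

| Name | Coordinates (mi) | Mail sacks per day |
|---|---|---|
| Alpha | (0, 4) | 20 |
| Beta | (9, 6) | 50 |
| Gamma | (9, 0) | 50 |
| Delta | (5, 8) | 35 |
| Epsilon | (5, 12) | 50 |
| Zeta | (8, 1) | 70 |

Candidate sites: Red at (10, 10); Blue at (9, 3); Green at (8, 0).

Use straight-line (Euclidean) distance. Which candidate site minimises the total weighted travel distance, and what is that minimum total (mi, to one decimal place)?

Total weighted distance at each candidate:
  Red (10, 10): total = 2045.0
  Blue (9, 3): total = 1354.2
  Green (8, 0): total = 1520.5
Minimum is at Blue with total 1354.2 mi.

Blue, total 1354.2 mi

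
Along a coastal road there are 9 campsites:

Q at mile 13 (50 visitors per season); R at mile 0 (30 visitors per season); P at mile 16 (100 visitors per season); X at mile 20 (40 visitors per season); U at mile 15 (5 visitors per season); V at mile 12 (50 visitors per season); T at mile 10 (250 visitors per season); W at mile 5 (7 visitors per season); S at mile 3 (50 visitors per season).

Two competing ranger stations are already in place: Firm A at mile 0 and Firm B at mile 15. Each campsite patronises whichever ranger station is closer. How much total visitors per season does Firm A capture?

The indifferent point is the midpoint (0+15)/2 = 7.5; campsites left of it (closer to Firm A at 0) go to Firm A, those right go to Firm B.
  R at 0 (w=30) → Firm A
  S at 3 (w=50) → Firm A
  W at 5 (w=7) → Firm A
  T at 10 (w=250) → Firm B
  V at 12 (w=50) → Firm B
  Q at 13 (w=50) → Firm B
  U at 15 (w=5) → Firm B
  P at 16 (w=100) → Firm B
  X at 20 (w=40) → Firm B
Firm A captures 87; Firm B captures 495.

87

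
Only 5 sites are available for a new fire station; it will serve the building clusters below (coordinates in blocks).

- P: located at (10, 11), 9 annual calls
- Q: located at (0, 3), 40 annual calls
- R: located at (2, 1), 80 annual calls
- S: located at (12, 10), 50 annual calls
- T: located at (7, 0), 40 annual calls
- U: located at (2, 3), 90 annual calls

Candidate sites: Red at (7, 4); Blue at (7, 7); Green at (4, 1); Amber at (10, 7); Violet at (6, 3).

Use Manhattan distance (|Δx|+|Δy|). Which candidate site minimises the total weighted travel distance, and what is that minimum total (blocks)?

Green, total 1914 blocks

Total weighted distance at each candidate:
  Red (7, 4): total = 2300
  Blue (7, 7): total = 2873
  Green (4, 1): total = 1914
  Amber (10, 7): total = 3446
  Violet (6, 3): total = 1998
Minimum is at Green with total 1914 blocks.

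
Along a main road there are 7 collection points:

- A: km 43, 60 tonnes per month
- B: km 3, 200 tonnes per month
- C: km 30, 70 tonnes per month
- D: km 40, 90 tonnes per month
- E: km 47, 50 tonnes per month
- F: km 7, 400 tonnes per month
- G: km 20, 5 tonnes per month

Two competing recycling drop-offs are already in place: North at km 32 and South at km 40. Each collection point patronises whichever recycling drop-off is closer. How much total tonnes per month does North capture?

The indifferent point is the midpoint (32+40)/2 = 36; collection points left of it (closer to North at 32) go to North, those right go to South.
  B at 3 (w=200) → North
  F at 7 (w=400) → North
  G at 20 (w=5) → North
  C at 30 (w=70) → North
  D at 40 (w=90) → South
  A at 43 (w=60) → South
  E at 47 (w=50) → South
North captures 675; South captures 200.

675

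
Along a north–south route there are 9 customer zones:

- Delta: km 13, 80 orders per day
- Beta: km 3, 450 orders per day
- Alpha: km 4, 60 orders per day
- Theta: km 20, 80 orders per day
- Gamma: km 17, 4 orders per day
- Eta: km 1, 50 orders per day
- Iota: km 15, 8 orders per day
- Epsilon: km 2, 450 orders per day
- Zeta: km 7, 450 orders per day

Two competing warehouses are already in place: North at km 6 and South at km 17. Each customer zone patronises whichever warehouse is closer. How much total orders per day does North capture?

The indifferent point is the midpoint (6+17)/2 = 11.5; customer zones left of it (closer to North at 6) go to North, those right go to South.
  Eta at 1 (w=50) → North
  Epsilon at 2 (w=450) → North
  Beta at 3 (w=450) → North
  Alpha at 4 (w=60) → North
  Zeta at 7 (w=450) → North
  Delta at 13 (w=80) → South
  Iota at 15 (w=8) → South
  Gamma at 17 (w=4) → South
  Theta at 20 (w=80) → South
North captures 1460; South captures 172.

1460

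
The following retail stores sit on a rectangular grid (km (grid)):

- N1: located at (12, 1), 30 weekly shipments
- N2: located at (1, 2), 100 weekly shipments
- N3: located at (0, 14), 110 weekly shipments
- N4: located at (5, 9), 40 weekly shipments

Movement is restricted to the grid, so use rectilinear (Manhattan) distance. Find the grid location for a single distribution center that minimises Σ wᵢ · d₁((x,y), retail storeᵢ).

Manhattan distance separates: Σwᵢ(|x−xᵢ|+|y−yᵢ|) = Σwᵢ|x−xᵢ| + Σwᵢ|y−yᵢ|, so x and y are optimised independently as 1-D weighted medians.
Total weight W = 280; half = 140.
x-coordinate, sorted with cumulative weight:
  x=0 (N3, w=110) cum 110
  x=1 (N2, w=100) cum 210  ← median
  x=5 (N4, w=40) cum 250
  x=12 (N1, w=30) cum 280
⇒ x* = 1
y-coordinate, sorted with cumulative weight:
  y=1 (N1, w=30) cum 30
  y=2 (N2, w=100) cum 130
  y=9 (N4, w=40) cum 170  ← median
  y=14 (N3, w=110) cum 280
⇒ y* = 9

(1, 9)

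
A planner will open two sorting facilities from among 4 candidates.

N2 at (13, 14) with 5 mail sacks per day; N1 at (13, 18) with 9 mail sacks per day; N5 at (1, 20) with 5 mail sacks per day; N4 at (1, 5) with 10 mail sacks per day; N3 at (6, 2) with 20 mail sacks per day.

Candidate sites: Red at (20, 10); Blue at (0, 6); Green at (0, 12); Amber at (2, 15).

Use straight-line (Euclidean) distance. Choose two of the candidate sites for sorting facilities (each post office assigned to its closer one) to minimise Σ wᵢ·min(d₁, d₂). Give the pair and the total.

Evaluate every pair (each demand assigned to the nearer of the two):
  {Blue, Amber}: total = 341.7
  {Red, Blue}: total = 364.5
  {Blue, Green}: total = 393.3
  {Red, Green}: total = 480.2
  {Green, Amber}: total = 487.3
  {Red, Amber}: total = 534.0
Best pair: {Blue, Amber} with total 341.7.

{Blue, Amber}, total 341.7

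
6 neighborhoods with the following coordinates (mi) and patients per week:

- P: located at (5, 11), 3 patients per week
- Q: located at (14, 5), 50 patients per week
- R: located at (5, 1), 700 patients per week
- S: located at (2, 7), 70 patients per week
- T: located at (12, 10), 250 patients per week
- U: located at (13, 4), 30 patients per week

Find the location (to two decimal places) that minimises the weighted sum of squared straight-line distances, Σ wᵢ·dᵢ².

(7.02, 3.71)

The minimiser of Σwᵢ‖p−pᵢ‖² is the weighted centroid p* = (Σwᵢpᵢ)/(Σwᵢ).
Σwᵢ = 1103.
Σwᵢxᵢ = 3·5 + 50·14 + 700·5 + 70·2 + 250·12 + 30·13 = 7745.
Σwᵢyᵢ = 3·11 + 50·5 + 700·1 + 70·7 + 250·10 + 30·4 = 4093.
x* = 7745/1103 = 7.02, y* = 4093/1103 = 3.71.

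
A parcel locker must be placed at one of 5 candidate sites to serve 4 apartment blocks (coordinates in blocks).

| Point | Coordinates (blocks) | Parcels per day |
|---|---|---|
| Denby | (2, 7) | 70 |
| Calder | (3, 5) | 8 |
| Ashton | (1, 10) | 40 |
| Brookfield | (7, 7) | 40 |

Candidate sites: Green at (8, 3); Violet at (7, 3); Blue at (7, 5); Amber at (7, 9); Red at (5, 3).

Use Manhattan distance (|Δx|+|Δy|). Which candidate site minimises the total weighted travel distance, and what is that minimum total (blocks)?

Total weighted distance at each candidate:
  Green (8, 3): total = 1516
  Violet (7, 3): total = 1358
  Blue (7, 5): total = 1042
  Amber (7, 9): total = 914
  Red (5, 3): total = 1202
Minimum is at Amber with total 914 blocks.

Amber, total 914 blocks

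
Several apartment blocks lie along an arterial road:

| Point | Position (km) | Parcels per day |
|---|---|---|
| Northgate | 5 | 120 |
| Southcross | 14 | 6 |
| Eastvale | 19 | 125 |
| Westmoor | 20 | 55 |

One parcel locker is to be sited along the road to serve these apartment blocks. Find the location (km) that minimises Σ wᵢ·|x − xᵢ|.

For a sum of weighted absolute distances on a line, the optimum is the weighted median (not the mean). Total weight W = 306; half-weight = 153.
Sort by position and accumulate weight:
  km 5 (Northgate, w=120) → cum 120
  km 14 (Southcross, w=6) → cum 126
  km 19 (Eastvale, w=125) → cum 251  ≥ 153 → median here
  km 20 (Westmoor, w=55) → cum 306
Optimal location: km 19.

x = 19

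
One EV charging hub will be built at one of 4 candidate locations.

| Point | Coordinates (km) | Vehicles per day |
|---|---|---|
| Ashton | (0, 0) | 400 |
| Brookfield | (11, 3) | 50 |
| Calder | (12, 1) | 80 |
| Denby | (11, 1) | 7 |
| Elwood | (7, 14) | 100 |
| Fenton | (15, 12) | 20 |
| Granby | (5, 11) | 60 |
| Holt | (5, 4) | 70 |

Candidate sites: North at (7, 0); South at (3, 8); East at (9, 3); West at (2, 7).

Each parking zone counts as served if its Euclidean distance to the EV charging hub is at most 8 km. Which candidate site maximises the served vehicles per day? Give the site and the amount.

Coverage radius r = 8 km; a point is covered iff (Δx)²+(Δy)² ≤ 8² = 64.
  North (7, 0): covers {Ashton, Brookfield, Calder, Denby, Holt} → 607
  South (3, 8): covers {Elwood, Granby, Holt} → 230
  East (9, 3): covers {Brookfield, Calder, Denby, Holt} → 207
  West (2, 7): covers {Ashton, Granby, Holt} → 530
Maximum coverage at North: 607 vehicles per day.

North, covering 607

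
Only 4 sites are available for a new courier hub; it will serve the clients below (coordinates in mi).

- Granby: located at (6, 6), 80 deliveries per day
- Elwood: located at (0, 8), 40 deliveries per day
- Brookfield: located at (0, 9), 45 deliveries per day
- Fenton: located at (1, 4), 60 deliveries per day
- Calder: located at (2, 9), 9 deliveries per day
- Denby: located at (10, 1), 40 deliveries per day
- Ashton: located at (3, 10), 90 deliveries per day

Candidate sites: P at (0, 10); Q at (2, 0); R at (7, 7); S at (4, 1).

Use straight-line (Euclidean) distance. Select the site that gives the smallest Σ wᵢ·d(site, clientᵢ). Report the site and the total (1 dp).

R, total 1892.9 mi

Total weighted distance at each candidate:
  P (0, 10): total = 1895.1
  Q (2, 0): total = 2877.0
  R (7, 7): total = 1892.9
  S (4, 1): total = 2539.6
Minimum is at R with total 1892.9 mi.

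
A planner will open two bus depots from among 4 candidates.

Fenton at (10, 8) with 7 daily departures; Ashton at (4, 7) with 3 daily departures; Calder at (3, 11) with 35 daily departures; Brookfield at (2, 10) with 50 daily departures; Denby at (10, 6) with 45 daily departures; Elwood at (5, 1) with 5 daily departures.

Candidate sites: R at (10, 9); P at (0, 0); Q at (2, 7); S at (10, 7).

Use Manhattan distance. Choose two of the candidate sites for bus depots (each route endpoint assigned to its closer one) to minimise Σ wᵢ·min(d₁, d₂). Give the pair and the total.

Evaluate every pair (each demand assigned to the nearer of the two):
  {Q, S}: total = 428
  {R, Q}: total = 518
  {P, Q}: total = 829
  {R, S}: total = 890
  {R, P}: total = 961
  {P, S}: total = 1035
Best pair: {Q, S} with total 428.

{Q, S}, total 428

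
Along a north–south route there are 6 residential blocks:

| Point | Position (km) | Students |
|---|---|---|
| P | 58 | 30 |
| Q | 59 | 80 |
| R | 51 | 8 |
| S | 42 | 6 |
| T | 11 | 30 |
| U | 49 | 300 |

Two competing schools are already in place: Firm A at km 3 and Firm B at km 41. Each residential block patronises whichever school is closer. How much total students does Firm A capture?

30

The indifferent point is the midpoint (3+41)/2 = 22; residential blocks left of it (closer to Firm A at 3) go to Firm A, those right go to Firm B.
  T at 11 (w=30) → Firm A
  S at 42 (w=6) → Firm B
  U at 49 (w=300) → Firm B
  R at 51 (w=8) → Firm B
  P at 58 (w=30) → Firm B
  Q at 59 (w=80) → Firm B
Firm A captures 30; Firm B captures 424.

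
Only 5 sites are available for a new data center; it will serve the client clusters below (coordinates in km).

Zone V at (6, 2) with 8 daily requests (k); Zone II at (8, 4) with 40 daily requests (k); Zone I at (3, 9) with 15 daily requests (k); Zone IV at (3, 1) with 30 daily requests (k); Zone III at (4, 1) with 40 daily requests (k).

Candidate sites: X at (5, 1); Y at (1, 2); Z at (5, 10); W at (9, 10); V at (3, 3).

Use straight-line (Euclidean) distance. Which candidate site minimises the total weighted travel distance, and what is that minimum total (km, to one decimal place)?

Total weighted distance at each candidate:
  X (5, 1): total = 404.7
  Y (1, 2): total = 634.0
  Z (5, 10): total = 1005.2
  W (9, 10): total = 1139.2
  V (3, 3): total = 468.7
Minimum is at X with total 404.7 km.

X, total 404.7 km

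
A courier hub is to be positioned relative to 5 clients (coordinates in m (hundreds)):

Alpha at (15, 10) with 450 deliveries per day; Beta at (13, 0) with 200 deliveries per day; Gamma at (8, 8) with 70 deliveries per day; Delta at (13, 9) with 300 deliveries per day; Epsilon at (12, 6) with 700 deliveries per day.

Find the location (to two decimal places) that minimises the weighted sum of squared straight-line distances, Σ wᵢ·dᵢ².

(12.91, 6.95)

The minimiser of Σwᵢ‖p−pᵢ‖² is the weighted centroid p* = (Σwᵢpᵢ)/(Σwᵢ).
Σwᵢ = 1720.
Σwᵢxᵢ = 450·15 + 200·13 + 70·8 + 300·13 + 700·12 = 22210.
Σwᵢyᵢ = 450·10 + 200·0 + 70·8 + 300·9 + 700·6 = 11960.
x* = 22210/1720 = 12.91, y* = 11960/1720 = 6.95.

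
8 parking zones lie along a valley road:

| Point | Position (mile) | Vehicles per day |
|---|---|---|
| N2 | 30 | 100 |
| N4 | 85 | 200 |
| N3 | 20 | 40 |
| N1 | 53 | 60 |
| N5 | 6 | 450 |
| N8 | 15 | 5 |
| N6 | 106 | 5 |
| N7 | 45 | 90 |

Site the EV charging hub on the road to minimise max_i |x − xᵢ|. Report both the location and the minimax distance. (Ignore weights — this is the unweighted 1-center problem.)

location 56, max distance 50

The 1-center on a line is the midpoint of the two extreme points: leftmost at 6, rightmost at 106.
Optimal location = (6 + 106)/2 = 56; maximum distance = (106 − 6)/2 = 50.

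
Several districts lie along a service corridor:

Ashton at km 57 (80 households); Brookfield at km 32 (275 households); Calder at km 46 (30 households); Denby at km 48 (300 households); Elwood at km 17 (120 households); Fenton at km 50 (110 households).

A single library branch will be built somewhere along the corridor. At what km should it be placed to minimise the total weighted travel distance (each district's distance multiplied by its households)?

x = 48

For a sum of weighted absolute distances on a line, the optimum is the weighted median (not the mean). Total weight W = 915; half-weight = 457.5.
Sort by position and accumulate weight:
  km 17 (Elwood, w=120) → cum 120
  km 32 (Brookfield, w=275) → cum 395
  km 46 (Calder, w=30) → cum 425
  km 48 (Denby, w=300) → cum 725  ≥ 457.5 → median here
  km 50 (Fenton, w=110) → cum 835
  km 57 (Ashton, w=80) → cum 915
Optimal location: km 48.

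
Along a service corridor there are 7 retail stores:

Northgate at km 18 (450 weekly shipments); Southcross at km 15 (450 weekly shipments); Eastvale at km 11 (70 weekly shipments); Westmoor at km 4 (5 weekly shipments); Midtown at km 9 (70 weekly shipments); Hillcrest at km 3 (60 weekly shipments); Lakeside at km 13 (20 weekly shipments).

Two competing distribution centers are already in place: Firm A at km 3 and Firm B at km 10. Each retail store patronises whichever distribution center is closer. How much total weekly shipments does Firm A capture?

65

The indifferent point is the midpoint (3+10)/2 = 6.5; retail stores left of it (closer to Firm A at 3) go to Firm A, those right go to Firm B.
  Hillcrest at 3 (w=60) → Firm A
  Westmoor at 4 (w=5) → Firm A
  Midtown at 9 (w=70) → Firm B
  Eastvale at 11 (w=70) → Firm B
  Lakeside at 13 (w=20) → Firm B
  Southcross at 15 (w=450) → Firm B
  Northgate at 18 (w=450) → Firm B
Firm A captures 65; Firm B captures 1060.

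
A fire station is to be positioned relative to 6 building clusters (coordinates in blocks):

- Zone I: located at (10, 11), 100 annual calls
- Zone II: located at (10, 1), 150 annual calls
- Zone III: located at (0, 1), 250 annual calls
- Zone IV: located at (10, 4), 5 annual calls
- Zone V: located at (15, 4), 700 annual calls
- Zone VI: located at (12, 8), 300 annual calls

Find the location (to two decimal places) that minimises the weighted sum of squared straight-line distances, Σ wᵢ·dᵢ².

(11.06, 4.47)

The minimiser of Σwᵢ‖p−pᵢ‖² is the weighted centroid p* = (Σwᵢpᵢ)/(Σwᵢ).
Σwᵢ = 1505.
Σwᵢxᵢ = 100·10 + 150·10 + 250·0 + 5·10 + 700·15 + 300·12 = 16650.
Σwᵢyᵢ = 100·11 + 150·1 + 250·1 + 5·4 + 700·4 + 300·8 = 6720.
x* = 16650/1505 = 11.06, y* = 6720/1505 = 4.47.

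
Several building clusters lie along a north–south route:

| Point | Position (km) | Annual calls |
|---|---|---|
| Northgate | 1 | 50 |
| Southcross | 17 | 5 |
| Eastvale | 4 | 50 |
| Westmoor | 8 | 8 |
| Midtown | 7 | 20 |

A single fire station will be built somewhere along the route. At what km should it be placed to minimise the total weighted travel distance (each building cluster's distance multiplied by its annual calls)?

x = 4

For a sum of weighted absolute distances on a line, the optimum is the weighted median (not the mean). Total weight W = 133; half-weight = 66.5.
Sort by position and accumulate weight:
  km 1 (Northgate, w=50) → cum 50
  km 4 (Eastvale, w=50) → cum 100  ≥ 66.5 → median here
  km 7 (Midtown, w=20) → cum 120
  km 8 (Westmoor, w=8) → cum 128
  km 17 (Southcross, w=5) → cum 133
Optimal location: km 4.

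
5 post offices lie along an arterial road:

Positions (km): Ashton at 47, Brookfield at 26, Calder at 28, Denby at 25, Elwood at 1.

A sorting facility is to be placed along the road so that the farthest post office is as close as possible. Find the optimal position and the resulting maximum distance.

The 1-center on a line is the midpoint of the two extreme points: leftmost at 1, rightmost at 47.
Optimal location = (1 + 47)/2 = 24; maximum distance = (47 − 1)/2 = 23.

location 24, max distance 23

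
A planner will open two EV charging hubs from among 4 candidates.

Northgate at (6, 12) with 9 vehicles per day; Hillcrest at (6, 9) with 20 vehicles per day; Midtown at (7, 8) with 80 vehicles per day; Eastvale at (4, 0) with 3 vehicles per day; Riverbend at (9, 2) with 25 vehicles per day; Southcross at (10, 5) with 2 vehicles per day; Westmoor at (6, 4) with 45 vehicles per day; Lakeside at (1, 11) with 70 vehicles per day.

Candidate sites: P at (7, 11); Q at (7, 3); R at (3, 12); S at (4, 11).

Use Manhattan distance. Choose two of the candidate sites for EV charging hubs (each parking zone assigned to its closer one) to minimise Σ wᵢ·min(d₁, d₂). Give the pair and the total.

Evaluate every pair (each demand assigned to the nearer of the two):
  {Q, S}: total = 910
  {P, Q}: total = 931
  {Q, R}: total = 950
  {P, S}: total = 1214
  {P, R}: total = 1220
  {R, S}: total = 1609
Best pair: {Q, S} with total 910.

{Q, S}, total 910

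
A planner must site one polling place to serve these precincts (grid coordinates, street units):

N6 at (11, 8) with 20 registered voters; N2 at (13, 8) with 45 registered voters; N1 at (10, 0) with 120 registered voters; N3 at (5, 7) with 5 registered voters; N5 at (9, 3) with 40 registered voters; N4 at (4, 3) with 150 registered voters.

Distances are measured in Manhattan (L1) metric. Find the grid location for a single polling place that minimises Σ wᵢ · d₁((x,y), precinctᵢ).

Manhattan distance separates: Σwᵢ(|x−xᵢ|+|y−yᵢ|) = Σwᵢ|x−xᵢ| + Σwᵢ|y−yᵢ|, so x and y are optimised independently as 1-D weighted medians.
Total weight W = 380; half = 190.
x-coordinate, sorted with cumulative weight:
  x=4 (N4, w=150) cum 150
  x=5 (N3, w=5) cum 155
  x=9 (N5, w=40) cum 195  ← median
  x=10 (N1, w=120) cum 315
  x=11 (N6, w=20) cum 335
  x=13 (N2, w=45) cum 380
⇒ x* = 9
y-coordinate, sorted with cumulative weight:
  y=0 (N1, w=120) cum 120
  y=3 (N5, w=40) cum 160
  y=3 (N4, w=150) cum 310  ← median
  y=7 (N3, w=5) cum 315
  y=8 (N6, w=20) cum 335
  y=8 (N2, w=45) cum 380
⇒ y* = 3

(9, 3)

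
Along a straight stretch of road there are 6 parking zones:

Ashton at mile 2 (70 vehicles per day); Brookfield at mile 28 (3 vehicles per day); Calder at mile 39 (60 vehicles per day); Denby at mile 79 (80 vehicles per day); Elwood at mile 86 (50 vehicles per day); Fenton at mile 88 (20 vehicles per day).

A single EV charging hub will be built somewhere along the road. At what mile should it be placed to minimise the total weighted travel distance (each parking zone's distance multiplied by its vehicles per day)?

x = 79

For a sum of weighted absolute distances on a line, the optimum is the weighted median (not the mean). Total weight W = 283; half-weight = 141.5.
Sort by position and accumulate weight:
  mile 2 (Ashton, w=70) → cum 70
  mile 28 (Brookfield, w=3) → cum 73
  mile 39 (Calder, w=60) → cum 133
  mile 79 (Denby, w=80) → cum 213  ≥ 141.5 → median here
  mile 86 (Elwood, w=50) → cum 263
  mile 88 (Fenton, w=20) → cum 283
Optimal location: mile 79.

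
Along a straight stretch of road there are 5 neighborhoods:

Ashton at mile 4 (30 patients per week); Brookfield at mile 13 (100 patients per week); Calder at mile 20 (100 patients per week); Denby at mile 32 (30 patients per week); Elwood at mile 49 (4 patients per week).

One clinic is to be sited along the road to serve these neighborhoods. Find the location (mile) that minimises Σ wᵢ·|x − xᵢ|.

For a sum of weighted absolute distances on a line, the optimum is the weighted median (not the mean). Total weight W = 264; half-weight = 132.
Sort by position and accumulate weight:
  mile 4 (Ashton, w=30) → cum 30
  mile 13 (Brookfield, w=100) → cum 130
  mile 20 (Calder, w=100) → cum 230  ≥ 132 → median here
  mile 32 (Denby, w=30) → cum 260
  mile 49 (Elwood, w=4) → cum 264
Optimal location: mile 20.

x = 20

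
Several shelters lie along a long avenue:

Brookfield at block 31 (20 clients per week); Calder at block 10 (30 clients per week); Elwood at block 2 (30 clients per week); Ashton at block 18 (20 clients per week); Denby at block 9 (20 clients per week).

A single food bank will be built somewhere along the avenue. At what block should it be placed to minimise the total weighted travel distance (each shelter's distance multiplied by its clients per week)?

For a sum of weighted absolute distances on a line, the optimum is the weighted median (not the mean). Total weight W = 120; half-weight = 60.
Sort by position and accumulate weight:
  block 2 (Elwood, w=30) → cum 30
  block 9 (Denby, w=20) → cum 50
  block 10 (Calder, w=30) → cum 80  ≥ 60 → median here
  block 18 (Ashton, w=20) → cum 100
  block 31 (Brookfield, w=20) → cum 120
Optimal location: block 10.

x = 10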